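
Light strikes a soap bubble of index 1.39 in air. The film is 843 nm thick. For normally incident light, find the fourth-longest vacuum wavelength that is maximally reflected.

Ray reflecting at the top interface goes from n = 1.0 toward n = 1.39: a half-wave phase shift.
Bottom surface (1.39 → 1.0): reflection off a lower-index medium gives no phase shift.
Net: one phase inversion between the two reflected rays.
For bright reflection here: 2 n t = (m + ½) λ.
λ = 2 n t / (m + ½). The fourth-longest wavelength is m = 3: λ = 2 × 1.39 × 843 / 3.50 = 670 nm.

670 nm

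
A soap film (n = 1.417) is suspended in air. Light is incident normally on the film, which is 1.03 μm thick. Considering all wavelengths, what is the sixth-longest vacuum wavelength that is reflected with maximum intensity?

Top surface (1.0 → 1.417): reflection off a higher-index medium gives a half-wave phase shift.
Bottom surface (1.417 → 1.0): reflection off a lower-index medium gives no phase shift.
Exactly one π shift → a net half-wave offset.
For maximum reflection here: 2 n t = (m + ½) λ.
λ = 2 n t / (m + ½). The sixth-longest wavelength is m = 5: λ = 2 × 1.417 × 1030 / 5.50 = 531 nm.

531 nm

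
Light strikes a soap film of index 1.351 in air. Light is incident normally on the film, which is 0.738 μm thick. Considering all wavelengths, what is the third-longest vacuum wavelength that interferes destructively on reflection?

At the upper boundary (n = 1.0 to n = 1.351) the reflected ray undergoes a half-wave phase shift.
Bottom surface (1.351 → 1.0): reflection off a lower-index medium gives no phase shift.
Exactly one π shift → a net half-wave offset.
For minimum reflection here: 2 n t = m λ.
λ = 2 n t / m. The third-longest wavelength is m = 3: λ = 2 × 1.351 × 738 / 3.00 = 665 nm.

665 nm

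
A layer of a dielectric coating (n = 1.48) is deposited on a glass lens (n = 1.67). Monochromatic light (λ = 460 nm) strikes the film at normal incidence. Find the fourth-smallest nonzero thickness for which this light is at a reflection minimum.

544 nm

Top surface (1.0 → 1.48): reflection off a higher-index medium gives a half-wave phase shift.
At the lower boundary (n = 1.48 to n = 1.67) the reflected ray undergoes a half-wave phase shift.
Zero or two π shifts → no net half-wave offset.
For weak reflection here: 2 n t = (m + ½) λ.
The fourth-smallest nonzero thickness corresponds to m = 3: t = (m + ½) λ / (2 n) = 3.50 × 460 / (2 × 1.48) = 544 nm.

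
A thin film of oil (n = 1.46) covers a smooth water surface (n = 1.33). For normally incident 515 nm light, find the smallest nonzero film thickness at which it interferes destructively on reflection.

At the upper boundary (n = 1.0 to n = 1.46) the reflected ray undergoes a half-wave phase shift.
Ray reflecting at the bottom interface goes from n = 1.46 toward n = 1.33: no phase shift.
The two reflections differ by half a wavelength.
For minimum reflection here: 2 n t = m λ.
Minimum nonzero at m = 1: t = λ / (2 n) = 515 / (2 × 1.46) = 176 nm.

176 nm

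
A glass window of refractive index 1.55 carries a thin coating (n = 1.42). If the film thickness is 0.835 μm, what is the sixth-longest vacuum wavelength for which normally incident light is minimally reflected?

431 nm

At the upper boundary (n = 1.0 to n = 1.42) the reflected ray undergoes a half-wave phase shift.
At the lower boundary (n = 1.42 to n = 1.55) the reflected ray undergoes a half-wave phase shift.
The two reflections carry the same phase change, so no net offset.
So the condition for destructive reflection is 2 n t = (m + ½) λ.
λ = 2 n t / (m + ½). The sixth-longest wavelength is m = 5: λ = 2 × 1.42 × 835 / 5.50 = 431 nm.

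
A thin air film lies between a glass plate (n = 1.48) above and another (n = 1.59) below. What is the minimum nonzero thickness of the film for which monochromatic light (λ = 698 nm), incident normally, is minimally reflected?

Top surface (1.48 → 1.0): reflection off a lower-index medium gives no phase shift.
Ray reflecting at the bottom interface goes from n = 1.0 toward n = 1.59: a half-wave phase shift.
Net: one phase inversion between the two reflected rays.
For weak reflection here: 2 n t = m λ.
Minimum nonzero at m = 1: t = λ / (2 n) = 698 / (2 × 1.0) = 349 nm.

349 nm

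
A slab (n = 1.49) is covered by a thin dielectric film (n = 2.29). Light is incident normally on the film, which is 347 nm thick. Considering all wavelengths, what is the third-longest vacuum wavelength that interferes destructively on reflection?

Top surface (1.0 → 2.29): reflection off a higher-index medium gives a half-wave phase shift.
Ray reflecting at the bottom interface goes from n = 2.29 toward n = 1.49: no phase shift.
Exactly one π shift → a net half-wave offset.
For dark reflection here: 2 n t = m λ.
λ = 2 n t / m. The third-longest wavelength is m = 3: λ = 2 × 2.29 × 347 / 3.00 = 530 nm.

530 nm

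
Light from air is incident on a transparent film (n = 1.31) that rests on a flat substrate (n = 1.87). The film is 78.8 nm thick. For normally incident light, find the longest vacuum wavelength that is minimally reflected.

At the upper boundary (n = 1.0 to n = 1.31) the reflected ray undergoes a half-wave phase shift.
Bottom surface (1.31 → 1.87): reflection off a higher-index medium gives a half-wave phase shift.
Net: no relative phase inversion (both shifts match).
So the condition for destructive reflection is 2 n t = (m + ½) λ.
λ = 2 n t / (m + ½). The longest wavelength is m = 0: λ = 2 × 1.31 × 78.8 / 0.500 = 413 nm.

413 nm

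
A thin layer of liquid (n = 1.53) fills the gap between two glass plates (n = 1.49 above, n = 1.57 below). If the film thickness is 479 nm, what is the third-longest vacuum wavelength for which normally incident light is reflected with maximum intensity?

489 nm

Top surface (1.49 → 1.53): reflection off a higher-index medium gives a half-wave phase shift.
At the lower boundary (n = 1.53 to n = 1.57) the reflected ray undergoes a half-wave phase shift.
Zero or two π shifts → no net half-wave offset.
So the condition for constructive reflection is 2 n t = m λ.
λ = 2 n t / m. The third-longest wavelength is m = 3: λ = 2 × 1.53 × 479 / 3.00 = 489 nm.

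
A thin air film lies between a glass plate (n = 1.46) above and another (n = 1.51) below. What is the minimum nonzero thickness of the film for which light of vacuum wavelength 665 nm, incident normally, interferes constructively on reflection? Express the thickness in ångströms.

1663 Å

Ray reflecting at the top interface goes from n = 1.46 toward n = 1.0: no phase shift.
Bottom surface (1.0 → 1.51): reflection off a higher-index medium gives a half-wave phase shift.
Exactly one π shift → a net half-wave offset.
For strong reflection here: 2 n t = (m + ½) λ.
Minimum at m = 0: t = λ / (4 n) = 665 / (4 × 1.0) = 166 nm.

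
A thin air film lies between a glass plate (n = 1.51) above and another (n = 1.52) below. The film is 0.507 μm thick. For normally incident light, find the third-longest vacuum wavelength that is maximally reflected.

At the upper boundary (n = 1.51 to n = 1.0) the reflected ray undergoes no phase shift.
At the lower boundary (n = 1.0 to n = 1.52) the reflected ray undergoes a half-wave phase shift.
Net: one phase inversion between the two reflected rays.
For strong reflection here: 2 n t = (m + ½) λ.
λ = 2 n t / (m + ½). The third-longest wavelength is m = 2: λ = 2 × 1.0 × 507 / 2.50 = 406 nm.

406 nm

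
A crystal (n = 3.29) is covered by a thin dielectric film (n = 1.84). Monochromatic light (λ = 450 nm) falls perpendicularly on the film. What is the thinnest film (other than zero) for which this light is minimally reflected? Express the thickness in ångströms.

611 Å

At the upper boundary (n = 1.0 to n = 1.84) the reflected ray undergoes a half-wave phase shift.
Ray reflecting at the bottom interface goes from n = 1.84 toward n = 3.29: a half-wave phase shift.
Zero or two π shifts → no net half-wave offset.
So the condition for destructive reflection is 2 n t = (m + ½) λ.
Minimum at m = 0: t = λ / (4 n) = 450 / (4 × 1.84) = 61.1 nm.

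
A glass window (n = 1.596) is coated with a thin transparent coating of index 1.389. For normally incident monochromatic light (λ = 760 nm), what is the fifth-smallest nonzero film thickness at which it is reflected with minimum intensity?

Ray reflecting at the top interface goes from n = 1.0 toward n = 1.389: a half-wave phase shift.
At the lower boundary (n = 1.389 to n = 1.596) the reflected ray undergoes a half-wave phase shift.
Zero or two π shifts → no net half-wave offset.
With no net inversion, destructive interference in reflection requires 2 n t = (m + ½) λ.
The fifth-smallest nonzero thickness corresponds to m = 4: t = (m + ½) λ / (2 n) = 4.50 × 760 / (2 × 1.389) = 1231 nm.

1231 nm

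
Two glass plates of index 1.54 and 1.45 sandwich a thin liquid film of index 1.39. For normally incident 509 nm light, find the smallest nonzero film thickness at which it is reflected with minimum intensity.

At the upper boundary (n = 1.54 to n = 1.39) the reflected ray undergoes no phase shift.
At the lower boundary (n = 1.39 to n = 1.45) the reflected ray undergoes a half-wave phase shift.
Exactly one π shift → a net half-wave offset.
With one net inversion, destructive interference in reflection requires 2 n t = m λ.
Minimum nonzero at m = 1: t = λ / (2 n) = 509 / (2 × 1.39) = 183 nm.

183 nm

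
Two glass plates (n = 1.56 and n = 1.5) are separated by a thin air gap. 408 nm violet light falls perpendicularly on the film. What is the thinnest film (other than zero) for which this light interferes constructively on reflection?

102 nm

Top surface (1.56 → 1.0): reflection off a lower-index medium gives no phase shift.
Ray reflecting at the bottom interface goes from n = 1.0 toward n = 1.5: a half-wave phase shift.
Net: one phase inversion between the two reflected rays.
With one net inversion, constructive interference in reflection requires 2 n t = (m + ½) λ.
Minimum at m = 0: t = λ / (4 n) = 408 / (4 × 1.0) = 102 nm.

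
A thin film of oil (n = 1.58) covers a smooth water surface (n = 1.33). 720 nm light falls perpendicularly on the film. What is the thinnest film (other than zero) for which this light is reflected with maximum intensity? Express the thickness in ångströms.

1139 Å

At the upper boundary (n = 1.0 to n = 1.58) the reflected ray undergoes a half-wave phase shift.
Bottom surface (1.58 → 1.33): reflection off a lower-index medium gives no phase shift.
Exactly one π shift → a net half-wave offset.
For bright reflection here: 2 n t = (m + ½) λ.
Minimum at m = 0: t = λ / (4 n) = 720 / (4 × 1.58) = 114 nm.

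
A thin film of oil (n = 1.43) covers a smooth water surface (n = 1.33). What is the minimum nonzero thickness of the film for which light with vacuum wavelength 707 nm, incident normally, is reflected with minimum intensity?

247 nm

At the upper boundary (n = 1.0 to n = 1.43) the reflected ray undergoes a half-wave phase shift.
Bottom surface (1.43 → 1.33): reflection off a lower-index medium gives no phase shift.
Exactly one π shift → a net half-wave offset.
With one net inversion, destructive interference in reflection requires 2 n t = m λ.
Minimum nonzero at m = 1: t = λ / (2 n) = 707 / (2 × 1.43) = 247 nm.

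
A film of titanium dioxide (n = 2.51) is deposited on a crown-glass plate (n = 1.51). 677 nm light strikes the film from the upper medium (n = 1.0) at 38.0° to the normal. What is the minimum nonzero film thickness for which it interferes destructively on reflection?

139 nm

At the upper boundary (n = 1.0 to n = 2.51) the reflected ray undergoes a half-wave phase shift.
Bottom surface (2.51 → 1.51): reflection off a lower-index medium gives no phase shift.
Net: one phase inversion between the two reflected rays.
For weak reflection here: 2 n t cos θ_r = m λ.
Snell's law: 1.0 sin 38.0° = 2.51 sin θ_r → sin θ_r = 0.245, cos θ_r = 0.969.
Minimum nonzero at m = 1: t = λ / (2 n cos θ_r) = 677 / (2 × 2.51 × 0.969) = 139 nm.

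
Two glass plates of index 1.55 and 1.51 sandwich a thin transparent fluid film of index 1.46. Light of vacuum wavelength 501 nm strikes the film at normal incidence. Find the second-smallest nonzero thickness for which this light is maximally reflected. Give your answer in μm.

0.257 μm

Top surface (1.55 → 1.46): reflection off a lower-index medium gives no phase shift.
Bottom surface (1.46 → 1.51): reflection off a higher-index medium gives a half-wave phase shift.
The two reflections differ by half a wavelength.
For strong reflection here: 2 n t = (m + ½) λ.
The second-smallest nonzero thickness corresponds to m = 1: t = (m + ½) λ / (2 n) = 1.50 × 501 / (2 × 1.46) = 257 nm.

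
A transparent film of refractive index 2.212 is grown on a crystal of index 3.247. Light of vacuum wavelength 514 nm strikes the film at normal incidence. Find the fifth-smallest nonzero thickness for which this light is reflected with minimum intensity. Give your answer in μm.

At the upper boundary (n = 1.0 to n = 2.212) the reflected ray undergoes a half-wave phase shift.
Ray reflecting at the bottom interface goes from n = 2.212 toward n = 3.247: a half-wave phase shift.
Zero or two π shifts → no net half-wave offset.
For minimum reflection here: 2 n t = (m + ½) λ.
The fifth-smallest nonzero thickness corresponds to m = 4: t = (m + ½) λ / (2 n) = 4.50 × 514 / (2 × 2.212) = 523 nm.

0.523 μm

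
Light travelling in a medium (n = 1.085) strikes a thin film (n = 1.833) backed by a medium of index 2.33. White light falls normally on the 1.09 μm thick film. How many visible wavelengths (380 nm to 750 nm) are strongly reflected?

5

At the upper boundary (n = 1.085 to n = 1.833) the reflected ray undergoes a half-wave phase shift.
Bottom surface (1.833 → 2.33): reflection off a higher-index medium gives a half-wave phase shift.
The two reflections carry the same phase change, so no net offset.
So the condition for constructive reflection is 2 n t = m λ.
λ = 2 n t / m = 3996 / m nm.
m=5: 799 nm (IR); m=6: 666 nm (visible); m=7: 571 nm (visible); m=8: 499 nm (visible); m=9: 444 nm (visible); m=10: 400 nm (visible); m=11: 363 nm (UV).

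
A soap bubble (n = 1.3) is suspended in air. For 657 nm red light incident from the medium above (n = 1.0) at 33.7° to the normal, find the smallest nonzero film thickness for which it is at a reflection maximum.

Top surface (1.0 → 1.3): reflection off a higher-index medium gives a half-wave phase shift.
At the lower boundary (n = 1.3 to n = 1.0) the reflected ray undergoes no phase shift.
The two reflections differ by half a wavelength.
So the condition for constructive reflection is 2 n t cos θ_r = (m + ½) λ.
Snell's law: 1.0 sin 33.7° = 1.3 sin θ_r → sin θ_r = 0.427, cos θ_r = 0.904.
Minimum at m = 0: t = λ / (4 n cos θ_r) = 657 / (4 × 1.3 × 0.904) = 140 nm.

140 nm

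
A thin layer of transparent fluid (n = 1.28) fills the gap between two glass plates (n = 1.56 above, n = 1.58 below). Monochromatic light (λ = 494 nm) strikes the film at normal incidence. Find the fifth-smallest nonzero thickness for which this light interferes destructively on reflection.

At the upper boundary (n = 1.56 to n = 1.28) the reflected ray undergoes no phase shift.
Bottom surface (1.28 → 1.58): reflection off a higher-index medium gives a half-wave phase shift.
The two reflections differ by half a wavelength.
So the condition for destructive reflection is 2 n t = m λ.
The fifth-smallest nonzero thickness corresponds to m = 5: t = m λ / (2 n) = 5.00 × 494 / (2 × 1.28) = 965 nm.

965 nm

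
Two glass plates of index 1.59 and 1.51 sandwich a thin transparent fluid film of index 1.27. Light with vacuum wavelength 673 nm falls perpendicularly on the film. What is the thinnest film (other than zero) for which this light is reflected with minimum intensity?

Top surface (1.59 → 1.27): reflection off a lower-index medium gives no phase shift.
Bottom surface (1.27 → 1.51): reflection off a higher-index medium gives a half-wave phase shift.
The two reflections differ by half a wavelength.
For weak reflection here: 2 n t = m λ.
Minimum nonzero at m = 1: t = λ / (2 n) = 673 / (2 × 1.27) = 265 nm.

265 nm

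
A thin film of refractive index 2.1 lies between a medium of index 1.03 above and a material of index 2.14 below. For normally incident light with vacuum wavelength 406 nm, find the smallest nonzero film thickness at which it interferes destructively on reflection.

48.3 nm

Top surface (1.03 → 2.1): reflection off a higher-index medium gives a half-wave phase shift.
Ray reflecting at the bottom interface goes from n = 2.1 toward n = 2.14: a half-wave phase shift.
Net: no relative phase inversion (both shifts match).
With no net inversion, destructive interference in reflection requires 2 n t = (m + ½) λ.
Minimum at m = 0: t = λ / (4 n) = 406 / (4 × 2.1) = 48.3 nm.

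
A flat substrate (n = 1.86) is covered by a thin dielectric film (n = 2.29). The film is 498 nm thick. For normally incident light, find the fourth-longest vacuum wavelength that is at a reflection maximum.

Top surface (1.0 → 2.29): reflection off a higher-index medium gives a half-wave phase shift.
At the lower boundary (n = 2.29 to n = 1.86) the reflected ray undergoes no phase shift.
Exactly one π shift → a net half-wave offset.
For maximum reflection here: 2 n t = (m + ½) λ.
λ = 2 n t / (m + ½). The fourth-longest wavelength is m = 3: λ = 2 × 2.29 × 498 / 3.50 = 652 nm.

652 nm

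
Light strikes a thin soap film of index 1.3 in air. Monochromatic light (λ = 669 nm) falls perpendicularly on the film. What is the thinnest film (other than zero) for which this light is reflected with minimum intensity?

Ray reflecting at the top interface goes from n = 1.0 toward n = 1.3: a half-wave phase shift.
At the lower boundary (n = 1.3 to n = 1.0) the reflected ray undergoes no phase shift.
Exactly one π shift → a net half-wave offset.
For dark reflection here: 2 n t = m λ.
Minimum nonzero at m = 1: t = λ / (2 n) = 669 / (2 × 1.3) = 257 nm.

257 nm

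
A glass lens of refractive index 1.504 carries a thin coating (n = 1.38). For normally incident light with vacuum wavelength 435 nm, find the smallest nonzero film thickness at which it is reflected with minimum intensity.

78.8 nm

At the upper boundary (n = 1.0 to n = 1.38) the reflected ray undergoes a half-wave phase shift.
At the lower boundary (n = 1.38 to n = 1.504) the reflected ray undergoes a half-wave phase shift.
Net: no relative phase inversion (both shifts match).
With no net inversion, destructive interference in reflection requires 2 n t = (m + ½) λ.
Minimum at m = 0: t = λ / (4 n) = 435 / (4 × 1.38) = 78.8 nm.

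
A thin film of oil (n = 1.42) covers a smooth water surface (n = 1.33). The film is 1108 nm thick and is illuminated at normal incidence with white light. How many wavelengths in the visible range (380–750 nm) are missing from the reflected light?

4

Top surface (1.0 → 1.42): reflection off a higher-index medium gives a half-wave phase shift.
At the lower boundary (n = 1.42 to n = 1.33) the reflected ray undergoes no phase shift.
The two reflections differ by half a wavelength.
With one net inversion, destructive interference in reflection requires 2 n t = m λ.
λ = 2 n t / m = 3147 / m nm.
m=4: 787 nm (IR); m=5: 629 nm (visible); m=6: 524 nm (visible); m=7: 450 nm (visible); m=8: 393 nm (visible); m=9: 350 nm (UV).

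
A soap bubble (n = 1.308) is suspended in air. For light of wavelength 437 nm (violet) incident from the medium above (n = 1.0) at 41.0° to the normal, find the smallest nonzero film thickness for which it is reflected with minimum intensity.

At the upper boundary (n = 1.0 to n = 1.308) the reflected ray undergoes a half-wave phase shift.
Ray reflecting at the bottom interface goes from n = 1.308 toward n = 1.0: no phase shift.
Exactly one π shift → a net half-wave offset.
With one net inversion, destructive interference in reflection requires 2 n t cos θ_r = m λ.
Snell's law: 1.0 sin 41.0° = 1.308 sin θ_r → sin θ_r = 0.502, cos θ_r = 0.865.
Minimum nonzero at m = 1: t = λ / (2 n cos θ_r) = 437 / (2 × 1.308 × 0.865) = 193 nm.

193 nm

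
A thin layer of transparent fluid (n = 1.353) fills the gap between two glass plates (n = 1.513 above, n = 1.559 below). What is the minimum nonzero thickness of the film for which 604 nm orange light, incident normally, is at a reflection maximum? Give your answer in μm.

0.112 μm

Top surface (1.513 → 1.353): reflection off a lower-index medium gives no phase shift.
Ray reflecting at the bottom interface goes from n = 1.353 toward n = 1.559: a half-wave phase shift.
Net: one phase inversion between the two reflected rays.
With one net inversion, constructive interference in reflection requires 2 n t = (m + ½) λ.
Minimum at m = 0: t = λ / (4 n) = 604 / (4 × 1.353) = 112 nm.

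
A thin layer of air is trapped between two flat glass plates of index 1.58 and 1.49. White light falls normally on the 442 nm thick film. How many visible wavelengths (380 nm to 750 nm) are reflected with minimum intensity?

1

Top surface (1.58 → 1.0): reflection off a lower-index medium gives no phase shift.
Ray reflecting at the bottom interface goes from n = 1.0 toward n = 1.49: a half-wave phase shift.
Exactly one π shift → a net half-wave offset.
For dark reflection here: 2 n t = m λ.
λ = 2 n t / m = 884 / m nm.
m=1: 884 nm (IR); m=2: 442 nm (visible); m=3: 295 nm (UV).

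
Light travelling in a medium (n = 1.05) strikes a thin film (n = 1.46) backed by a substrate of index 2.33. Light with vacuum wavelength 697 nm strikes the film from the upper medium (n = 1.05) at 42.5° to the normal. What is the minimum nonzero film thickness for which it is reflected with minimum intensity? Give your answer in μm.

0.137 μm

At the upper boundary (n = 1.05 to n = 1.46) the reflected ray undergoes a half-wave phase shift.
Bottom surface (1.46 → 2.33): reflection off a higher-index medium gives a half-wave phase shift.
Net: no relative phase inversion (both shifts match).
For weak reflection here: 2 n t cos θ_r = (m + ½) λ.
Snell's law: 1.05 sin 42.5° = 1.46 sin θ_r → sin θ_r = 0.486, cos θ_r = 0.874.
Minimum at m = 0: t = λ / (4 n cos θ_r) = 697 / (4 × 1.46 × 0.874) = 137 nm.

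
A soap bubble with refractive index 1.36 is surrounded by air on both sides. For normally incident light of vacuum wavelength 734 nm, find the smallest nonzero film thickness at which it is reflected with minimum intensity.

270 nm

Top surface (1.0 → 1.36): reflection off a higher-index medium gives a half-wave phase shift.
Ray reflecting at the bottom interface goes from n = 1.36 toward n = 1.0: no phase shift.
Exactly one π shift → a net half-wave offset.
For weak reflection here: 2 n t = m λ.
Minimum nonzero at m = 1: t = λ / (2 n) = 734 / (2 × 1.36) = 270 nm.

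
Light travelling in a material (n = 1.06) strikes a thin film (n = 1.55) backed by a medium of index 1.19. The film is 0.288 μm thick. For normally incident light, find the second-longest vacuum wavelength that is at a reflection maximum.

595 nm

Ray reflecting at the top interface goes from n = 1.06 toward n = 1.55: a half-wave phase shift.
At the lower boundary (n = 1.55 to n = 1.19) the reflected ray undergoes no phase shift.
Exactly one π shift → a net half-wave offset.
With one net inversion, constructive interference in reflection requires 2 n t = (m + ½) λ.
λ = 2 n t / (m + ½). The second-longest wavelength is m = 1: λ = 2 × 1.55 × 288 / 1.50 = 595 nm.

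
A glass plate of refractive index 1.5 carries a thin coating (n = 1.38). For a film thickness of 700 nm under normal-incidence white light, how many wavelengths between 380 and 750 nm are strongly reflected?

3

At the upper boundary (n = 1.0 to n = 1.38) the reflected ray undergoes a half-wave phase shift.
Bottom surface (1.38 → 1.5): reflection off a higher-index medium gives a half-wave phase shift.
The two reflections carry the same phase change, so no net offset.
For strong reflection here: 2 n t = m λ.
λ = 2 n t / m = 1932 / m nm.
m=2: 966 nm (IR); m=3: 644 nm (visible); m=4: 483 nm (visible); m=5: 386 nm (visible); m=6: 322 nm (UV).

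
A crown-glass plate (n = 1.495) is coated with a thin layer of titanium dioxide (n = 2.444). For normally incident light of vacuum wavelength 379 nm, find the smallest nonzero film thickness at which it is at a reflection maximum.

At the upper boundary (n = 1.0 to n = 2.444) the reflected ray undergoes a half-wave phase shift.
Bottom surface (2.444 → 1.495): reflection off a lower-index medium gives no phase shift.
Exactly one π shift → a net half-wave offset.
For strong reflection here: 2 n t = (m + ½) λ.
Minimum at m = 0: t = λ / (4 n) = 379 / (4 × 2.444) = 38.8 nm.

38.8 nm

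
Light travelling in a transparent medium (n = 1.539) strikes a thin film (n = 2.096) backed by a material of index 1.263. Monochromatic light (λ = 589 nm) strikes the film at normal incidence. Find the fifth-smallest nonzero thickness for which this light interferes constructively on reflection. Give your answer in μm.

0.632 μm

At the upper boundary (n = 1.539 to n = 2.096) the reflected ray undergoes a half-wave phase shift.
Bottom surface (2.096 → 1.263): reflection off a lower-index medium gives no phase shift.
Exactly one π shift → a net half-wave offset.
So the condition for constructive reflection is 2 n t = (m + ½) λ.
The fifth-smallest nonzero thickness corresponds to m = 4: t = (m + ½) λ / (2 n) = 4.50 × 589 / (2 × 2.096) = 632 nm.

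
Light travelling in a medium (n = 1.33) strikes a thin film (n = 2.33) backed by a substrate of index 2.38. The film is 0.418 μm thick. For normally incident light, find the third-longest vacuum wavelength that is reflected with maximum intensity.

At the upper boundary (n = 1.33 to n = 2.33) the reflected ray undergoes a half-wave phase shift.
Ray reflecting at the bottom interface goes from n = 2.33 toward n = 2.38: a half-wave phase shift.
Net: no relative phase inversion (both shifts match).
So the condition for constructive reflection is 2 n t = m λ.
λ = 2 n t / m. The third-longest wavelength is m = 3: λ = 2 × 2.33 × 418 / 3.00 = 649 nm.

649 nm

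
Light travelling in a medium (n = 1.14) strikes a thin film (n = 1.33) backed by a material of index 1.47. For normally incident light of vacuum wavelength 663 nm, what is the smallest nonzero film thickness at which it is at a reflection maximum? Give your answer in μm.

Top surface (1.14 → 1.33): reflection off a higher-index medium gives a half-wave phase shift.
Ray reflecting at the bottom interface goes from n = 1.33 toward n = 1.47: a half-wave phase shift.
Zero or two π shifts → no net half-wave offset.
So the condition for constructive reflection is 2 n t = m λ.
The smallest nonzero thickness corresponds to m = 1: t = m λ / (2 n) = 1.00 × 663 / (2 × 1.33) = 249 nm.

0.249 μm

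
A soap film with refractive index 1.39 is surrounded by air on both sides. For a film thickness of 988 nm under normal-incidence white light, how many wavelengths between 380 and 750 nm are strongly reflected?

At the upper boundary (n = 1.0 to n = 1.39) the reflected ray undergoes a half-wave phase shift.
Ray reflecting at the bottom interface goes from n = 1.39 toward n = 1.0: no phase shift.
Net: one phase inversion between the two reflected rays.
So the condition for constructive reflection is 2 n t = (m + ½) λ.
λ = 2 n t / (m + ½) = 2747 / (m + ½) nm.
m=3: 785 nm (IR); m=4: 610 nm (visible); m=5: 499 nm (visible); m=6: 423 nm (visible); m=7: 366 nm (UV).

3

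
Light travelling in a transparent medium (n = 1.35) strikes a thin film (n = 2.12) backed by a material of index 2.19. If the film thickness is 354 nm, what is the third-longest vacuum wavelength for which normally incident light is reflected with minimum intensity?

Top surface (1.35 → 2.12): reflection off a higher-index medium gives a half-wave phase shift.
At the lower boundary (n = 2.12 to n = 2.19) the reflected ray undergoes a half-wave phase shift.
Zero or two π shifts → no net half-wave offset.
For minimum reflection here: 2 n t = (m + ½) λ.
λ = 2 n t / (m + ½). The third-longest wavelength is m = 2: λ = 2 × 2.12 × 354 / 2.50 = 600 nm.

600 nm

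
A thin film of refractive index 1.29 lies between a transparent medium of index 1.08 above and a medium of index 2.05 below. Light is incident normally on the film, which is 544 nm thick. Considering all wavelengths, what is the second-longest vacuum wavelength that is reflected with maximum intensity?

702 nm

At the upper boundary (n = 1.08 to n = 1.29) the reflected ray undergoes a half-wave phase shift.
At the lower boundary (n = 1.29 to n = 2.05) the reflected ray undergoes a half-wave phase shift.
Zero or two π shifts → no net half-wave offset.
With no net inversion, constructive interference in reflection requires 2 n t = m λ.
λ = 2 n t / m. The second-longest wavelength is m = 2: λ = 2 × 1.29 × 544 / 2.00 = 702 nm.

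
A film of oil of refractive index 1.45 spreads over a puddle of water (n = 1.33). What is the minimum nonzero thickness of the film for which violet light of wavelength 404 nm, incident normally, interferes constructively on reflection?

Top surface (1.0 → 1.45): reflection off a higher-index medium gives a half-wave phase shift.
Bottom surface (1.45 → 1.33): reflection off a lower-index medium gives no phase shift.
The two reflections differ by half a wavelength.
With one net inversion, constructive interference in reflection requires 2 n t = (m + ½) λ.
Minimum at m = 0: t = λ / (4 n) = 404 / (4 × 1.45) = 69.7 nm.

69.7 nm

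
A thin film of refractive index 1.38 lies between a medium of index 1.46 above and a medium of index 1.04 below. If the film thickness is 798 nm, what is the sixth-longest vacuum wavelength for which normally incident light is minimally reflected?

At the upper boundary (n = 1.46 to n = 1.38) the reflected ray undergoes no phase shift.
At the lower boundary (n = 1.38 to n = 1.04) the reflected ray undergoes no phase shift.
The two reflections carry the same phase change, so no net offset.
So the condition for destructive reflection is 2 n t = (m + ½) λ.
λ = 2 n t / (m + ½). The sixth-longest wavelength is m = 5: λ = 2 × 1.38 × 798 / 5.50 = 400 nm.

400 nm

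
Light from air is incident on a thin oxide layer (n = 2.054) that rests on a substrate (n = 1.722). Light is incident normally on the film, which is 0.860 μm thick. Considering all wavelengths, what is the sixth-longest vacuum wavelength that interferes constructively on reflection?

Ray reflecting at the top interface goes from n = 1.0 toward n = 2.054: a half-wave phase shift.
At the lower boundary (n = 2.054 to n = 1.722) the reflected ray undergoes no phase shift.
Net: one phase inversion between the two reflected rays.
For strong reflection here: 2 n t = (m + ½) λ.
λ = 2 n t / (m + ½). The sixth-longest wavelength is m = 5: λ = 2 × 2.054 × 860 / 5.50 = 642 nm.

642 nm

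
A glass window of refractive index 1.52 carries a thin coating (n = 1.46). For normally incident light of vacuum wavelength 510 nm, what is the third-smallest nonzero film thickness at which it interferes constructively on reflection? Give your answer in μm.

0.524 μm

Ray reflecting at the top interface goes from n = 1.0 toward n = 1.46: a half-wave phase shift.
At the lower boundary (n = 1.46 to n = 1.52) the reflected ray undergoes a half-wave phase shift.
The two reflections carry the same phase change, so no net offset.
So the condition for constructive reflection is 2 n t = m λ.
The third-smallest nonzero thickness corresponds to m = 3: t = m λ / (2 n) = 3.00 × 510 / (2 × 1.46) = 524 nm.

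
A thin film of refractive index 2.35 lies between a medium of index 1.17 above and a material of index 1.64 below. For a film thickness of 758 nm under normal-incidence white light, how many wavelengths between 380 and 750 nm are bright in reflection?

Top surface (1.17 → 2.35): reflection off a higher-index medium gives a half-wave phase shift.
Bottom surface (2.35 → 1.64): reflection off a lower-index medium gives no phase shift.
Exactly one π shift → a net half-wave offset.
With one net inversion, constructive interference in reflection requires 2 n t = (m + ½) λ.
λ = 2 n t / (m + ½) = 3563 / (m + ½) nm.
m=4: 792 nm (IR); m=5: 648 nm (visible); m=6: 548 nm (visible); m=7: 475 nm (visible); m=8: 419 nm (visible); m=9: 375 nm (UV).

4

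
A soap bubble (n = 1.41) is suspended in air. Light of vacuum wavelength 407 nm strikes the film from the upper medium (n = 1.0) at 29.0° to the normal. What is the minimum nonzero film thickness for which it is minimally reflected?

Ray reflecting at the top interface goes from n = 1.0 toward n = 1.41: a half-wave phase shift.
At the lower boundary (n = 1.41 to n = 1.0) the reflected ray undergoes no phase shift.
Exactly one π shift → a net half-wave offset.
For minimum reflection here: 2 n t cos θ_r = m λ.
Snell's law: 1.0 sin 29.0° = 1.41 sin θ_r → sin θ_r = 0.344, cos θ_r = 0.939.
Minimum nonzero at m = 1: t = λ / (2 n cos θ_r) = 407 / (2 × 1.41 × 0.939) = 154 nm.

154 nm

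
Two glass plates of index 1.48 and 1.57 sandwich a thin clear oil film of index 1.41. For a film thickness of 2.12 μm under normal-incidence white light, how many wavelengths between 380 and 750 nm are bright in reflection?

8

Top surface (1.48 → 1.41): reflection off a lower-index medium gives no phase shift.
At the lower boundary (n = 1.41 to n = 1.57) the reflected ray undergoes a half-wave phase shift.
Exactly one π shift → a net half-wave offset.
With one net inversion, constructive interference in reflection requires 2 n t = (m + ½) λ.
λ = 2 n t / (m + ½) = 5978 / (m + ½) nm.
m=7: 797 nm (IR); m=8: 703 nm (visible); m=9: 629 nm (visible); m=10: 569 nm (visible); m=11: 520 nm (visible); m=12: 478 nm (visible); m=13: 443 nm (visible); m=14: 412 nm (visible); m=15: 386 nm (visible); m=16: 362 nm (UV).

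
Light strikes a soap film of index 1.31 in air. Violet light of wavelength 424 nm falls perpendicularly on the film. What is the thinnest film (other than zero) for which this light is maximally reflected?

80.9 nm

Top surface (1.0 → 1.31): reflection off a higher-index medium gives a half-wave phase shift.
Bottom surface (1.31 → 1.0): reflection off a lower-index medium gives no phase shift.
The two reflections differ by half a wavelength.
So the condition for constructive reflection is 2 n t = (m + ½) λ.
Minimum at m = 0: t = λ / (4 n) = 424 / (4 × 1.31) = 80.9 nm.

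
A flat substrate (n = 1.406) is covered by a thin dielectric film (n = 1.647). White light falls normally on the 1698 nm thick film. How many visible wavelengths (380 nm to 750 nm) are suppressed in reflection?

Ray reflecting at the top interface goes from n = 1.0 toward n = 1.647: a half-wave phase shift.
Bottom surface (1.647 → 1.406): reflection off a lower-index medium gives no phase shift.
Net: one phase inversion between the two reflected rays.
With one net inversion, destructive interference in reflection requires 2 n t = m λ.
λ = 2 n t / m = 5593 / m nm.
m=7: 799 nm (IR); m=8: 699 nm (visible); m=9: 621 nm (visible); m=10: 559 nm (visible); m=11: 508 nm (visible); m=12: 466 nm (visible); m=13: 430 nm (visible); m=14: 400 nm (visible); m=15: 373 nm (UV).

7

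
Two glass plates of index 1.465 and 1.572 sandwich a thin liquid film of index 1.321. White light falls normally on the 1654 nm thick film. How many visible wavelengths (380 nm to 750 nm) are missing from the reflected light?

Top surface (1.465 → 1.321): reflection off a lower-index medium gives no phase shift.
At the lower boundary (n = 1.321 to n = 1.572) the reflected ray undergoes a half-wave phase shift.
Net: one phase inversion between the two reflected rays.
With one net inversion, destructive interference in reflection requires 2 n t = m λ.
λ = 2 n t / m = 4370 / m nm.
m=5: 874 nm (IR); m=6: 728 nm (visible); m=7: 624 nm (visible); m=8: 546 nm (visible); m=9: 486 nm (visible); m=10: 437 nm (visible); m=11: 397 nm (visible); m=12: 364 nm (UV).

6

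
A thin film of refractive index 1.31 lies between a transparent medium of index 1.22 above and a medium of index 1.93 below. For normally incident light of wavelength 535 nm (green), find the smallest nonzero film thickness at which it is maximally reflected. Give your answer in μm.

0.204 μm

Ray reflecting at the top interface goes from n = 1.22 toward n = 1.31: a half-wave phase shift.
At the lower boundary (n = 1.31 to n = 1.93) the reflected ray undergoes a half-wave phase shift.
Net: no relative phase inversion (both shifts match).
With no net inversion, constructive interference in reflection requires 2 n t = m λ.
Minimum nonzero at m = 1: t = λ / (2 n) = 535 / (2 × 1.31) = 204 nm.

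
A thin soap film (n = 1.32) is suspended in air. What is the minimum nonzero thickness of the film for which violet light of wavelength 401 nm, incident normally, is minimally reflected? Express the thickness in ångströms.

1519 Å

At the upper boundary (n = 1.0 to n = 1.32) the reflected ray undergoes a half-wave phase shift.
Ray reflecting at the bottom interface goes from n = 1.32 toward n = 1.0: no phase shift.
The two reflections differ by half a wavelength.
With one net inversion, destructive interference in reflection requires 2 n t = m λ.
Minimum nonzero at m = 1: t = λ / (2 n) = 401 / (2 × 1.32) = 152 nm.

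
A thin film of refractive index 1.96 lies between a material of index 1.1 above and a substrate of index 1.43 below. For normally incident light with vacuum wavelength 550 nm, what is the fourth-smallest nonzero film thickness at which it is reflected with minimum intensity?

561 nm

Top surface (1.1 → 1.96): reflection off a higher-index medium gives a half-wave phase shift.
Ray reflecting at the bottom interface goes from n = 1.96 toward n = 1.43: no phase shift.
Exactly one π shift → a net half-wave offset.
With one net inversion, destructive interference in reflection requires 2 n t = m λ.
The fourth-smallest nonzero thickness corresponds to m = 4: t = m λ / (2 n) = 4.00 × 550 / (2 × 1.96) = 561 nm.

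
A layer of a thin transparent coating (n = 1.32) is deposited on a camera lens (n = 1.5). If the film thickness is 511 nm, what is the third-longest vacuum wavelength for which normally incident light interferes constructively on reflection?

450 nm

Top surface (1.0 → 1.32): reflection off a higher-index medium gives a half-wave phase shift.
Bottom surface (1.32 → 1.5): reflection off a higher-index medium gives a half-wave phase shift.
Zero or two π shifts → no net half-wave offset.
For bright reflection here: 2 n t = m λ.
λ = 2 n t / m. The third-longest wavelength is m = 3: λ = 2 × 1.32 × 511 / 3.00 = 450 nm.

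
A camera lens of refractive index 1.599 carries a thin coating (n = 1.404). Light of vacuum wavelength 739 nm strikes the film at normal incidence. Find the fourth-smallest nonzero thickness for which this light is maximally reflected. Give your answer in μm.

1.05 μm

At the upper boundary (n = 1.0 to n = 1.404) the reflected ray undergoes a half-wave phase shift.
At the lower boundary (n = 1.404 to n = 1.599) the reflected ray undergoes a half-wave phase shift.
Zero or two π shifts → no net half-wave offset.
With no net inversion, constructive interference in reflection requires 2 n t = m λ.
The fourth-smallest nonzero thickness corresponds to m = 4: t = m λ / (2 n) = 4.00 × 739 / (2 × 1.404) = 1053 nm.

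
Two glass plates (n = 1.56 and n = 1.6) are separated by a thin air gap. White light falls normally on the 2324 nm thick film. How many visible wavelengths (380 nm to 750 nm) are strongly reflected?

Ray reflecting at the top interface goes from n = 1.56 toward n = 1.0: no phase shift.
At the lower boundary (n = 1.0 to n = 1.6) the reflected ray undergoes a half-wave phase shift.
Net: one phase inversion between the two reflected rays.
So the condition for constructive reflection is 2 n t = (m + ½) λ.
λ = 2 n t / (m + ½) = 4648 / (m + ½) nm.
m=5: 845 nm (IR); m=6: 715 nm (visible); m=7: 620 nm (visible); m=8: 547 nm (visible); m=9: 489 nm (visible); m=10: 443 nm (visible); m=11: 404 nm (visible); m=12: 372 nm (UV).

6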